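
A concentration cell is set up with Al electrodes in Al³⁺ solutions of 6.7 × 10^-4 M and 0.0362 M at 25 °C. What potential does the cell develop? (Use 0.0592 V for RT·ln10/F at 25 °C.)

Both half-cells are Al³⁺/Al, so E°_cell = 0. The concentrated side is the cathode; the cell reaction moves Al³⁺ from high to low concentration with n = 3.
Q = [Al³⁺]_dilute/[Al³⁺]_conc = 6.7 × 10^-4/0.0362 = 0.0185.
E = 0 − (0.0592/3) log Q = −(0.0592/3)(-1.733) = 0.0342 V.

0.034 V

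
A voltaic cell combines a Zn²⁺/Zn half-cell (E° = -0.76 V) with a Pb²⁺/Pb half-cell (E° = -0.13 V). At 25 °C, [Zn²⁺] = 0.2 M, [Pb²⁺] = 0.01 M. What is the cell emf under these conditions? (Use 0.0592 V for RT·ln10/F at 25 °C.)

0.591 V

The Pb²⁺/Pb couple has the higher reduction potential and acts as the cathode, so E°_cell = -0.13 − (-0.76) = 0.63 V.
Balancing electrons gives n = 2; the reaction quotient is Q = [Zn²⁺]/[Pb²⁺] = 20.0.
At 25 °C, E = E° − (0.0592/n) log Q = 0.63 − (0.0592/2)(1.301) = 0.630 − 0.039 = 0.591 V.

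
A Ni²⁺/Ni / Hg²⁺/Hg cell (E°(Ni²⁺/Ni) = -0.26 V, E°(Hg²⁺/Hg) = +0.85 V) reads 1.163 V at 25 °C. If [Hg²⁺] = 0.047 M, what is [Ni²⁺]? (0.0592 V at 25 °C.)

7.6 × 10^-4 M

From the Nernst equation, log Q = n(E° − E)/0.0592 = 2(1.11 − 1.163)/0.0592 = -1.791, so Q = 0.0162.
With Q = [Ni²⁺]/[Hg²⁺] and the known concentrations, [Ni²⁺] in the numerator gives [Ni²⁺] = 7.6 × 10^-4 M.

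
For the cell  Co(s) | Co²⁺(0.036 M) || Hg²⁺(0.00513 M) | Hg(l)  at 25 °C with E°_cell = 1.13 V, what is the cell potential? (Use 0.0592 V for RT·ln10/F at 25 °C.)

1.10 V

Balancing electrons gives n = 2; the reaction quotient is Q = [Co²⁺]/[Hg²⁺] = 7.02.
At 25 °C, E = E° − (0.0592/n) log Q = 1.13 − (0.0592/2)(0.846) = 1.130 − 0.025 = 1.105 V.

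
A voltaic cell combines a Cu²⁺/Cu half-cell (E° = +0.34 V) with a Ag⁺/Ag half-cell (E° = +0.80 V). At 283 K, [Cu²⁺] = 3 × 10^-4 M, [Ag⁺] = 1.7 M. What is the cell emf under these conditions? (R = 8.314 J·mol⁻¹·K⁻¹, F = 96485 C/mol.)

0.572 V

The Ag⁺/Ag couple has the higher reduction potential and acts as the cathode, so E°_cell = +0.80 − (+0.34) = 0.46 V.
Balancing electrons gives n = 2; the reaction quotient is Q = [Cu²⁺]/[Ag⁺]^2 = 1.04 × 10^-4.
E = E° − (RT/nF) ln Q = 0.46 − (8.314×283)/(2×96485) × (-9.173) = 0.460 + 0.112 = 0.572 V.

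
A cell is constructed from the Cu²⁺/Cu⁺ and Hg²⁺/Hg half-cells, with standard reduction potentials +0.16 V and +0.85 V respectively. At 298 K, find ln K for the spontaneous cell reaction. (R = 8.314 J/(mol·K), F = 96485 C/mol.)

E°_cell = +0.85 − (+0.16) = 0.69 V, with n = 2 electrons transferred.
At equilibrium E = 0, so the Nernst equation gives ln K = nFE°/RT = (2)(96485)(0.69)/((8.314)(298)) = 53.74.

ln K = 53.7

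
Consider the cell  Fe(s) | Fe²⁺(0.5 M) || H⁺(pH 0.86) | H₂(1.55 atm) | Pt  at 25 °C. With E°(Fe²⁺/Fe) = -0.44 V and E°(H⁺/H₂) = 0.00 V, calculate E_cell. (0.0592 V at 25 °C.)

The hydrogen couple is the cathode, so E°_cell = 0.44 V; n = 2.
[H⁺] = 10^(−0.86) = 0.14 M, and Q = [Fe²⁺]·P(H₂) / [H⁺]^2 = 40.7.
E = E° − (0.0592/2) log Q = 0.44 − (0.0592/2)(1.609) = 0.392 V.

0.39 V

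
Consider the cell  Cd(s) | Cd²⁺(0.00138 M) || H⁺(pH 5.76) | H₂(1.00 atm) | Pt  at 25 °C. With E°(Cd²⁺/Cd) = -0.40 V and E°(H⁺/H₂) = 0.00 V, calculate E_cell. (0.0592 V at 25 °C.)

0.14 V

The hydrogen couple is the cathode, so E°_cell = 0.40 V; n = 2.
[H⁺] = 10^(−5.76) = 1.7 × 10^-6 M, and Q = [Cd²⁺]·P(H₂) / [H⁺]^2 = 4.57 × 10^8.
E = E° − (0.0592/2) log Q = 0.40 − (0.0592/2)(8.660) = 0.144 V.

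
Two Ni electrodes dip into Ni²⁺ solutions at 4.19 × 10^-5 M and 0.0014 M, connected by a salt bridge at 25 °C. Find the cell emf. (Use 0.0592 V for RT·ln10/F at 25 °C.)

0.045 V

Both half-cells are Ni²⁺/Ni, so E°_cell = 0. The concentrated side is the cathode; the cell reaction moves Ni²⁺ from high to low concentration with n = 2.
Q = [Ni²⁺]_dilute/[Ni²⁺]_conc = 4.19 × 10^-5/0.0014 = 0.0299.
E = 0 − (0.0592/2) log Q = −(0.0592/2)(-1.524) = 0.0451 V.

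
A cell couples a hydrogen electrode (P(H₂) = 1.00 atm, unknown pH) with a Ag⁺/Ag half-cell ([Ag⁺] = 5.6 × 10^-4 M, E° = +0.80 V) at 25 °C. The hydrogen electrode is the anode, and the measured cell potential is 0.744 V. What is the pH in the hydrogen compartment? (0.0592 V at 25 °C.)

pH = 2.31

E°_cell = 0.80 V and n = 2.
log Q = n(E° − E)/0.0592 = 2×(0.80 − 0.744)/0.0592 = 1.892.
With Q = [H⁺]^2 / ([Ag⁺]^2·P(H₂)), solving for [H⁺] gives log[H⁺] = -2.306, so pH = 2.31.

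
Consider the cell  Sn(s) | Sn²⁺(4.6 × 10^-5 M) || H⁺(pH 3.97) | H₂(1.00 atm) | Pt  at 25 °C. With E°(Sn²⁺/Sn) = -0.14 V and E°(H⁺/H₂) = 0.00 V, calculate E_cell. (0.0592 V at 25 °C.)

The hydrogen couple is the cathode, so E°_cell = 0.14 V; n = 2.
[H⁺] = 10^(−3.97) = 1.1 × 10^-4 M, and Q = [Sn²⁺]·P(H₂) / [H⁺]^2 = 4010.
E = E° − (0.0592/2) log Q = 0.14 − (0.0592/2)(3.603) = 0.033 V.

0.033 V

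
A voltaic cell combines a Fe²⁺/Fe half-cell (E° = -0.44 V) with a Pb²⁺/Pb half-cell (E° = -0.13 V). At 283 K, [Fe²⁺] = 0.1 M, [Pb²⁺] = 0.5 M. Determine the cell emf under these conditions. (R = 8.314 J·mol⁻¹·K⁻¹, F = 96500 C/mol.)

The Pb²⁺/Pb couple has the higher reduction potential and acts as the cathode, so E°_cell = -0.13 − (-0.44) = 0.31 V.
Balancing electrons gives n = 2; the reaction quotient is Q = [Fe²⁺]/[Pb²⁺] = 0.200.
E = E° − (RT/nF) ln Q = 0.31 − (8.314×283)/(2×96500) × (-1.609) = 0.310 + 0.020 = 0.330 V.

0.330 V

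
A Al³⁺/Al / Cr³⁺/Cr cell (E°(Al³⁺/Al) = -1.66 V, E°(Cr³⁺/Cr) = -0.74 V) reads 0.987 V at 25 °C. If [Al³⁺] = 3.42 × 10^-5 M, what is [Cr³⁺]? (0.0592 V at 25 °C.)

0.085 M

From the Nernst equation, log Q = n(E° − E)/0.0592 = 3(0.92 − 0.987)/0.0592 = -3.395, so Q = 4.02 × 10^-4.
With Q = [Al³⁺]/[Cr³⁺] and the known concentrations, [Cr³⁺] in the denominator gives [Cr³⁺] = 0.085 M.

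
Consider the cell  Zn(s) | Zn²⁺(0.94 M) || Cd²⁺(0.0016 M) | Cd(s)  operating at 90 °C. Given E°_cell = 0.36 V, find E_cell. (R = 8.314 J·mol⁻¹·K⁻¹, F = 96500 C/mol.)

0.260 V

Balancing electrons gives n = 2; the reaction quotient is Q = [Zn²⁺]/[Cd²⁺] = 587.
E = E° − (RT/nF) ln Q = 0.36 − (8.314×363)/(2×96500) × (6.376) = 0.360 − 0.100 = 0.260 V.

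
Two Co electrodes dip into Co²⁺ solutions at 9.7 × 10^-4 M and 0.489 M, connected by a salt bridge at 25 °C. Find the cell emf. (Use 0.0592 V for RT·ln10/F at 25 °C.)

Both half-cells are Co²⁺/Co, so E°_cell = 0. The concentrated side is the cathode; the cell reaction moves Co²⁺ from high to low concentration with n = 2.
Q = [Co²⁺]_dilute/[Co²⁺]_conc = 9.7 × 10^-4/0.489 = 0.00198.
E = 0 − (0.0592/2) log Q = −(0.0592/2)(-2.703) = 0.0800 V.

0.080 V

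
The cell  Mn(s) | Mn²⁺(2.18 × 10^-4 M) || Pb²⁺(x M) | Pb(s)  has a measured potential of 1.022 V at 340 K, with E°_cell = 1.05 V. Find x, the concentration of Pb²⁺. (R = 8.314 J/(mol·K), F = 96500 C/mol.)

3.2 × 10^-5 M

From the Nernst equation, ln Q = nF(E° − E)/RT = 2×96500×(1.05 − 1.022)/(8.314×340) = 1.912, so Q = 6.76.
With Q = [Mn²⁺]/[Pb²⁺] and the known concentrations, [Pb²⁺] in the denominator gives [Pb²⁺] = 3.2 × 10^-5 M.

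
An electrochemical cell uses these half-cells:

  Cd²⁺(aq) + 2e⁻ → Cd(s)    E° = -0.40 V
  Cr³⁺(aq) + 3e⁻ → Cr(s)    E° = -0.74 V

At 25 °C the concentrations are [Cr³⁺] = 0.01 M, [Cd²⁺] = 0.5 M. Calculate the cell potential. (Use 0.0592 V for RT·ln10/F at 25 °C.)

0.371 V

The Cd²⁺/Cd couple has the higher reduction potential and acts as the cathode, so E°_cell = -0.40 − (-0.74) = 0.34 V.
Balancing electrons gives n = 6; the reaction quotient is Q = [Cr³⁺]^2/[Cd²⁺]^3 = 8 × 10^-4.
At 25 °C, E = E° − (0.0592/n) log Q = 0.34 − (0.0592/6)(-3.097) = 0.340 + 0.031 = 0.371 V.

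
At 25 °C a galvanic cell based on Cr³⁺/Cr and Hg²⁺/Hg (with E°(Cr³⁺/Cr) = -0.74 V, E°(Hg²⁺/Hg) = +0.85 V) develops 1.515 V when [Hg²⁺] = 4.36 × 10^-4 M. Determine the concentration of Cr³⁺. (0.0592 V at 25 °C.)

0.058 M

From the Nernst equation, log Q = n(E° − E)/0.0592 = 6(1.59 − 1.515)/0.0592 = 7.601, so Q = 3.99 × 10^7.
With Q = [Cr³⁺]^2/[Hg²⁺]^3 and the known concentrations, [Cr³⁺]^2 in the numerator gives [Cr³⁺] = 0.058 M.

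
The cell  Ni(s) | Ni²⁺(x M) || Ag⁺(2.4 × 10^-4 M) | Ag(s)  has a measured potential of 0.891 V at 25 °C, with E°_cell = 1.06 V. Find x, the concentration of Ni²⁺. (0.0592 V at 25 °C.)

From the Nernst equation, log Q = n(E° − E)/0.0592 = 2(1.06 − 0.891)/0.0592 = 5.709, so Q = 5.12 × 10^5.
With Q = [Ni²⁺]/[Ag⁺]^2 and the known concentrations, [Ni²⁺] in the numerator gives [Ni²⁺] = 0.03 M.

0.03 M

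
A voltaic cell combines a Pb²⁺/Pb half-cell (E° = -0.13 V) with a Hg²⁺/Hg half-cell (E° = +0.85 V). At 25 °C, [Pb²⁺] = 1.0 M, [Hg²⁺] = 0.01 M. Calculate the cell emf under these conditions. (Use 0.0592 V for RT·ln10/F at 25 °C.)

0.921 V

The Hg²⁺/Hg couple has the higher reduction potential and acts as the cathode, so E°_cell = +0.85 − (-0.13) = 0.98 V.
Balancing electrons gives n = 2; the reaction quotient is Q = [Pb²⁺]/[Hg²⁺] = 100.
At 25 °C, E = E° − (0.0592/n) log Q = 0.98 − (0.0592/2)(2.000) = 0.980 − 0.059 = 0.921 V.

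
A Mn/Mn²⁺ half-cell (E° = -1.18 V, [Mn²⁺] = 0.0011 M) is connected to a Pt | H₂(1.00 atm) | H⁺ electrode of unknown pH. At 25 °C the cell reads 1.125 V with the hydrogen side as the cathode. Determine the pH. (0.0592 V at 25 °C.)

E°_cell = 1.18 V and n = 2.
log Q = n(E° − E)/0.0592 = 2×(1.18 − 1.125)/0.0592 = 1.858.
With Q = [Mn²⁺]·P(H₂) / [H⁺]^2, solving for [H⁺] gives log[H⁺] = -2.408, so pH = 2.41.

pH = 2.41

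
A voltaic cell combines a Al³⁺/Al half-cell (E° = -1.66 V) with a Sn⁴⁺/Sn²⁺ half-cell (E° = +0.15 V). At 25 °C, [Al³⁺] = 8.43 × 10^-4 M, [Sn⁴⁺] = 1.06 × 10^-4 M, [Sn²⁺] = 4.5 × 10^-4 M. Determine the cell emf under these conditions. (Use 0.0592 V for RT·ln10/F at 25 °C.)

1.85 V

The Sn⁴⁺/Sn²⁺ couple has the higher reduction potential and acts as the cathode, so E°_cell = +0.15 − (-1.66) = 1.81 V.
Balancing electrons gives n = 6; the reaction quotient is Q = [Al³⁺]^2·[Sn²⁺]^3/[Sn⁴⁺]^3 = 5.44 × 10^-5.
At 25 °C, E = E° − (0.0592/n) log Q = 1.81 − (0.0592/6)(-4.265) = 1.810 + 0.042 = 1.852 V.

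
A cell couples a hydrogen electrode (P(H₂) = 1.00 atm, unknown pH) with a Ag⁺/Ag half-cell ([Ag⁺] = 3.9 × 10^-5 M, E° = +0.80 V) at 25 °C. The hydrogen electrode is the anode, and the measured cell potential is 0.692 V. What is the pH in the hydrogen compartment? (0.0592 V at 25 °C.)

pH = 2.58

E°_cell = 0.80 V and n = 2.
log Q = n(E° − E)/0.0592 = 2×(0.80 − 0.692)/0.0592 = 3.649.
With Q = [H⁺]^2 / ([Ag⁺]^2·P(H₂)), solving for [H⁺] gives log[H⁺] = -2.585, so pH = 2.58.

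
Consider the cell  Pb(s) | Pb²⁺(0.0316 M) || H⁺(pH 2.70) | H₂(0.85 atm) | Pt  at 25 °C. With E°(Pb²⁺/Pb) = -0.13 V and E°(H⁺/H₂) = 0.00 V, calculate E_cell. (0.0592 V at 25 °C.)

0.017 V

The hydrogen couple is the cathode, so E°_cell = 0.13 V; n = 2.
[H⁺] = 10^(−2.70) = 0.0020 M, and Q = [Pb²⁺]·P(H₂) / [H⁺]^2 = 6750.
E = E° − (0.0592/2) log Q = 0.13 − (0.0592/2)(3.829) = 0.017 V.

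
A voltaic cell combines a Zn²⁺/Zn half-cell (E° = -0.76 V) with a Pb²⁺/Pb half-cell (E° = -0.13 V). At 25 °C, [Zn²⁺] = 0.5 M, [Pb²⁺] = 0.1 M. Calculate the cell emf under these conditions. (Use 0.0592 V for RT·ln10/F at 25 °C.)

The Pb²⁺/Pb couple has the higher reduction potential and acts as the cathode, so E°_cell = -0.13 − (-0.76) = 0.63 V.
Balancing electrons gives n = 2; the reaction quotient is Q = [Zn²⁺]/[Pb²⁺] = 5.00.
At 25 °C, E = E° − (0.0592/n) log Q = 0.63 − (0.0592/2)(0.699) = 0.630 − 0.021 = 0.609 V.

0.609 V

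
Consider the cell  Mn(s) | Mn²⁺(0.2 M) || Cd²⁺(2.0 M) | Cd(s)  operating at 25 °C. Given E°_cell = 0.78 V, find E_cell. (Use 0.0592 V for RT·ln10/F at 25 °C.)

0.810 V

Balancing electrons gives n = 2; the reaction quotient is Q = [Mn²⁺]/[Cd²⁺] = 0.100.
At 25 °C, E = E° − (0.0592/n) log Q = 0.78 − (0.0592/2)(-1.000) = 0.780 + 0.030 = 0.810 V.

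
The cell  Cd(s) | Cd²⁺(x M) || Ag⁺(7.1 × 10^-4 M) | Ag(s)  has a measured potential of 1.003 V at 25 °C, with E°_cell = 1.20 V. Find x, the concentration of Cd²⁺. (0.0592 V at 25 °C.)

2.3 M

From the Nernst equation, log Q = n(E° − E)/0.0592 = 2(1.20 − 1.003)/0.0592 = 6.655, so Q = 4.52 × 10^6.
With Q = [Cd²⁺]/[Ag⁺]^2 and the known concentrations, [Cd²⁺] in the numerator gives [Cd²⁺] = 2.3 M.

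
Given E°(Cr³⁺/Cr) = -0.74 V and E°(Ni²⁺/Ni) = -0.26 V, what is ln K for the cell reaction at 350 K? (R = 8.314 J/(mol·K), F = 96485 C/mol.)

E°_cell = -0.26 − (-0.74) = 0.48 V, with n = 6 electrons transferred.
At equilibrium E = 0, so the Nernst equation gives ln K = nFE°/RT = (6)(96485)(0.48)/((8.314)(350)) = 95.49.

ln K = 95.5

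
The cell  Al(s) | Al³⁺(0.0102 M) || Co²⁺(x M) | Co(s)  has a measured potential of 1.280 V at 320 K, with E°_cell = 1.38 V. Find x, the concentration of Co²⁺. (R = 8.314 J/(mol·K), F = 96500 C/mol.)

From the Nernst equation, ln Q = nF(E° − E)/RT = 6×96500×(1.38 − 1.280)/(8.314×320) = 21.763, so Q = 2.83 × 10^9.
With Q = [Al³⁺]^2/[Co²⁺]^3 and the known concentrations, [Co²⁺]^3 in the denominator gives [Co²⁺] = 3.3 × 10^-5 M.

3.3 × 10^-5 M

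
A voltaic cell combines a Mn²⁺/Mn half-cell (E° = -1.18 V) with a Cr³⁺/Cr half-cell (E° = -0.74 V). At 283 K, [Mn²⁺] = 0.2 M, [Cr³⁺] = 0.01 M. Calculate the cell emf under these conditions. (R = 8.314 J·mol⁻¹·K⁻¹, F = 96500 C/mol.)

The Cr³⁺/Cr couple has the higher reduction potential and acts as the cathode, so E°_cell = -0.74 − (-1.18) = 0.44 V.
Balancing electrons gives n = 6; the reaction quotient is Q = [Mn²⁺]^3/[Cr³⁺]^2 = 80.0.
E = E° − (RT/nF) ln Q = 0.44 − (8.314×283)/(6×96500) × (4.382) = 0.440 − 0.018 = 0.422 V.

0.422 V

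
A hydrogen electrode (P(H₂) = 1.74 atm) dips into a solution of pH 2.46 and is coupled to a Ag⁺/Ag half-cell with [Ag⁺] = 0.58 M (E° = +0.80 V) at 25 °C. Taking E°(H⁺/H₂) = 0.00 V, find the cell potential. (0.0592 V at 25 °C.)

The Ag⁺/Ag couple is the cathode, so E°_cell = 0.80 V; n = 2.
[H⁺] = 10^(−2.46) = 0.0035 M, and Q = [H⁺]^2 / ([Ag⁺]^2·P(H₂)) = 2.05 × 10^-5.
E = E° − (0.0592/2) log Q = 0.80 − (0.0592/2)(-4.687) = 0.939 V.

0.94 V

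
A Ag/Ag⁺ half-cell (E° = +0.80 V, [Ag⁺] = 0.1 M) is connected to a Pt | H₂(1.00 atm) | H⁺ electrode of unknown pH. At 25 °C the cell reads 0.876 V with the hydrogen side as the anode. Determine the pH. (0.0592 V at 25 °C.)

E°_cell = 0.80 V and n = 2.
log Q = n(E° − E)/0.0592 = 2×(0.80 − 0.876)/0.0592 = -2.568.
With Q = [H⁺]^2 / ([Ag⁺]^2·P(H₂)), solving for [H⁺] gives log[H⁺] = -2.284, so pH = 2.28.

pH = 2.28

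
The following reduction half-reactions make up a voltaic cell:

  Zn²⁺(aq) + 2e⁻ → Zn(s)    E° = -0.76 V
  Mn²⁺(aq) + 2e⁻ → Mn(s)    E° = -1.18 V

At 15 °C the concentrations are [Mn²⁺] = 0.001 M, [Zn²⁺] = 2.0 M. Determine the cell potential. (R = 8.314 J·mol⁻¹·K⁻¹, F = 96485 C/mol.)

The Zn²⁺/Zn couple has the higher reduction potential and acts as the cathode, so E°_cell = -0.76 − (-1.18) = 0.42 V.
Balancing electrons gives n = 2; the reaction quotient is Q = [Mn²⁺]/[Zn²⁺] = 5 × 10^-4.
E = E° − (RT/nF) ln Q = 0.42 − (8.314×288)/(2×96485) × (-7.601) = 0.420 + 0.094 = 0.514 V.

0.514 V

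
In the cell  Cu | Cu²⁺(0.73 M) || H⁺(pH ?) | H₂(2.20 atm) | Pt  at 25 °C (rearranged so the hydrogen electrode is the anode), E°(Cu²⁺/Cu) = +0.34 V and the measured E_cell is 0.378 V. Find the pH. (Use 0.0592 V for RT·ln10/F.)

E°_cell = 0.34 V and n = 2.
log Q = n(E° − E)/0.0592 = 2×(0.34 − 0.378)/0.0592 = -1.284.
With Q = [H⁺]^2 / ([Cu²⁺]·P(H₂)), solving for [H⁺] gives log[H⁺] = -0.539, so pH = 0.54.

pH = 0.54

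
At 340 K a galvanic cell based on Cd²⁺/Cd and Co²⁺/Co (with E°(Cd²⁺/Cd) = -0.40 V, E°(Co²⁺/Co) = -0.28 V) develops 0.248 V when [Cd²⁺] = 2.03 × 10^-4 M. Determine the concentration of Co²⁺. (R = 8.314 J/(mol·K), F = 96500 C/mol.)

1.3 M

From the Nernst equation, ln Q = nF(E° − E)/RT = 2×96500×(0.12 − 0.248)/(8.314×340) = -8.739, so Q = 1.6 × 10^-4.
With Q = [Cd²⁺]/[Co²⁺] and the known concentrations, [Co²⁺] in the denominator gives [Co²⁺] = 1.3 M.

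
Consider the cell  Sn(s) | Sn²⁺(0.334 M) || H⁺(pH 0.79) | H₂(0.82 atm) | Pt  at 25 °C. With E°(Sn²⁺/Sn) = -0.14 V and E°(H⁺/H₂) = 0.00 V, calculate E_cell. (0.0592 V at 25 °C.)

The hydrogen couple is the cathode, so E°_cell = 0.14 V; n = 2.
[H⁺] = 10^(−0.79) = 0.16 M, and Q = [Sn²⁺]·P(H₂) / [H⁺]^2 = 10.4.
E = E° − (0.0592/2) log Q = 0.14 − (0.0592/2)(1.018) = 0.110 V.

0.11 V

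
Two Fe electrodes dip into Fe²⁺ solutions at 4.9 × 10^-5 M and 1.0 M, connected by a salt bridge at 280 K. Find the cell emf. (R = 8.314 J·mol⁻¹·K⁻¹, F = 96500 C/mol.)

Both half-cells are Fe²⁺/Fe, so E°_cell = 0. The concentrated side is the cathode; the cell reaction moves Fe²⁺ from high to low concentration with n = 2.
Q = [Fe²⁺]_dilute/[Fe²⁺]_conc = 4.9 × 10^-5/1.0 = 4.9 × 10^-5.
E = 0 − (RT/nF) ln Q = −((8.314×280)/(2×96500))(-9.924) = 0.1197 V.

0.12 V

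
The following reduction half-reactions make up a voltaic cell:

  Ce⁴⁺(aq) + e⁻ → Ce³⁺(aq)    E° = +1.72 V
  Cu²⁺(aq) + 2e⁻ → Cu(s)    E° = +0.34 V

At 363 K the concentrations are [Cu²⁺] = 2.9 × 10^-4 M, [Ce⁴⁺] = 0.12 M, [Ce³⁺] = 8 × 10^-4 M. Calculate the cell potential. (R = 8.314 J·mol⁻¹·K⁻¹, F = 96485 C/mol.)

The Ce⁴⁺/Ce³⁺ couple has the higher reduction potential and acts as the cathode, so E°_cell = +1.72 − (+0.34) = 1.38 V.
Balancing electrons gives n = 2; the reaction quotient is Q = [Cu²⁺]·[Ce³⁺]^2/[Ce⁴⁺]^2 = 1.29 × 10^-8.
E = E° − (RT/nF) ln Q = 1.38 − (8.314×363)/(2×96485) × (-18.167) = 1.380 + 0.284 = 1.664 V.

1.66 V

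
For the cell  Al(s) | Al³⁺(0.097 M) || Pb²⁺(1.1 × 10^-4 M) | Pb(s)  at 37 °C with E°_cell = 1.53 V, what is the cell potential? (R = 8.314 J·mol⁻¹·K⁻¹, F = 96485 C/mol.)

Balancing electrons gives n = 6; the reaction quotient is Q = [Al³⁺]^2/[Pb²⁺]^3 = 7.07 × 10^9.
E = E° − (RT/nF) ln Q = 1.53 − (8.314×310)/(6×96485) × (22.679) = 1.530 − 0.101 = 1.429 V.

1.43 V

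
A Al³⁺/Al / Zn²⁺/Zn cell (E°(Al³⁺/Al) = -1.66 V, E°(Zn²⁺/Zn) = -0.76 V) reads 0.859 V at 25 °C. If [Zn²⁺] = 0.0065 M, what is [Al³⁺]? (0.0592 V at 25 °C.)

0.063 M

From the Nernst equation, log Q = n(E° − E)/0.0592 = 6(0.90 − 0.859)/0.0592 = 4.155, so Q = 1.43 × 10^4.
With Q = [Al³⁺]^2/[Zn²⁺]^3 and the known concentrations, [Al³⁺]^2 in the numerator gives [Al³⁺] = 0.063 M.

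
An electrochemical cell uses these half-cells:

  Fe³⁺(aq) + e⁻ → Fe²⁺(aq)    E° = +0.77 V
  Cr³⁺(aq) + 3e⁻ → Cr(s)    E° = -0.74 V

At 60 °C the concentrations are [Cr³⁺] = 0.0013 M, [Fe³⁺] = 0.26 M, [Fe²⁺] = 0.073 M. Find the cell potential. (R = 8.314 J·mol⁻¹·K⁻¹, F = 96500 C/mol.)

The Fe³⁺/Fe²⁺ couple has the higher reduction potential and acts as the cathode, so E°_cell = +0.77 − (-0.74) = 1.51 V.
Balancing electrons gives n = 3; the reaction quotient is Q = [Cr³⁺]·[Fe²⁺]^3/[Fe³⁺]^3 = 2.88 × 10^-5.
E = E° − (RT/nF) ln Q = 1.51 − (8.314×333)/(3×96500) × (-10.456) = 1.510 + 0.100 = 1.610 V.

1.61 V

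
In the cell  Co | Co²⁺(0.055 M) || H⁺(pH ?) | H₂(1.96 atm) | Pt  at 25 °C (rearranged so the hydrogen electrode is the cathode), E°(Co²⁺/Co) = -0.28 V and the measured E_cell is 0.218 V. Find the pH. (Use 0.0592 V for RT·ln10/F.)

E°_cell = 0.28 V and n = 2.
log Q = n(E° − E)/0.0592 = 2×(0.28 − 0.218)/0.0592 = 2.095.
With Q = [Co²⁺]·P(H₂) / [H⁺]^2, solving for [H⁺] gives log[H⁺] = -1.531, so pH = 1.53.

pH = 1.53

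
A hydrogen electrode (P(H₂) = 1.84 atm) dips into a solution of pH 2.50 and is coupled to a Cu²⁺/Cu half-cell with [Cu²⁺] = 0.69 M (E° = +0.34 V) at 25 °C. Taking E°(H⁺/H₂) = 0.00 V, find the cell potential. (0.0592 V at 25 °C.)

0.49 V

The Cu²⁺/Cu couple is the cathode, so E°_cell = 0.34 V; n = 2.
[H⁺] = 10^(−2.50) = 0.0032 M, and Q = [H⁺]^2 / ([Cu²⁺]·P(H₂)) = 7.88 × 10^-6.
E = E° − (0.0592/2) log Q = 0.34 − (0.0592/2)(-5.104) = 0.491 V.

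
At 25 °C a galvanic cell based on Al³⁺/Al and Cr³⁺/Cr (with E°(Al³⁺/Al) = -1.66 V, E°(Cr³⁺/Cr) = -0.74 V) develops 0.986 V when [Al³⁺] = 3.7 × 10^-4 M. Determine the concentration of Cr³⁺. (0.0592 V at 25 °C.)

From the Nernst equation, log Q = n(E° − E)/0.0592 = 3(0.92 − 0.986)/0.0592 = -3.345, so Q = 4.52 × 10^-4.
With Q = [Al³⁺]/[Cr³⁺] and the known concentrations, [Cr³⁺] in the denominator gives [Cr³⁺] = 0.82 M.

0.82 M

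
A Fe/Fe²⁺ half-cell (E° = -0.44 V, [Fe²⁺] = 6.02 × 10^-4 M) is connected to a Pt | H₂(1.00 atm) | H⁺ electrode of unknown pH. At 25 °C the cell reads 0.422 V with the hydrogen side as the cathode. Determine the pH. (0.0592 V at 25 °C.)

E°_cell = 0.44 V and n = 2.
log Q = n(E° − E)/0.0592 = 2×(0.44 − 0.422)/0.0592 = 0.608.
With Q = [Fe²⁺]·P(H₂) / [H⁺]^2, solving for [H⁺] gives log[H⁺] = -1.914, so pH = 1.91.

pH = 1.91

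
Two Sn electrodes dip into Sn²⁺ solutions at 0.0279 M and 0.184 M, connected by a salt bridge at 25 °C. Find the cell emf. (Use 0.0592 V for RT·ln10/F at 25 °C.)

0.024 V

Both half-cells are Sn²⁺/Sn, so E°_cell = 0. The concentrated side is the cathode; the cell reaction moves Sn²⁺ from high to low concentration with n = 2.
Q = [Sn²⁺]_dilute/[Sn²⁺]_conc = 0.0279/0.184 = 0.152.
E = 0 − (0.0592/2) log Q = −(0.0592/2)(-0.819) = 0.0242 V.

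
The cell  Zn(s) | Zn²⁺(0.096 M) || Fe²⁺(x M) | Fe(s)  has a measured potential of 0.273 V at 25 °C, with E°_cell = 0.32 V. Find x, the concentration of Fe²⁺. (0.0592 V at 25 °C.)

From the Nernst equation, log Q = n(E° − E)/0.0592 = 2(0.32 − 0.273)/0.0592 = 1.588, so Q = 38.7.
With Q = [Zn²⁺]/[Fe²⁺] and the known concentrations, [Fe²⁺] in the denominator gives [Fe²⁺] = 0.0025 M.

0.0025 M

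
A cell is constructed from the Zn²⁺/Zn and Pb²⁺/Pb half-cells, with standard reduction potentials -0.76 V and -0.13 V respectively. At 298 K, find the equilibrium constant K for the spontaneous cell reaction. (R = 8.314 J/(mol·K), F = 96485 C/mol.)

E°_cell = -0.13 − (-0.76) = 0.63 V, with n = 2 electrons transferred.
At equilibrium E = 0, so the Nernst equation gives ln K = nFE°/RT = (2)(96485)(0.63)/((8.314)(298)) = 49.07.
K = e^49.07 = 2 × 10^21.

2 × 10^21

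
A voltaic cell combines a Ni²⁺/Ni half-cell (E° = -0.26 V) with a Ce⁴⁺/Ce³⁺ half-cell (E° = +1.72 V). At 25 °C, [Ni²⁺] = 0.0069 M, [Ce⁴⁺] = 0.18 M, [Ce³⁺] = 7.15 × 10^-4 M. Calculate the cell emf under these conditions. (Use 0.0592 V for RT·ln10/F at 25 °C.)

2.19 V

The Ce⁴⁺/Ce³⁺ couple has the higher reduction potential and acts as the cathode, so E°_cell = +1.72 − (-0.26) = 1.98 V.
Balancing electrons gives n = 2; the reaction quotient is Q = [Ni²⁺]·[Ce³⁺]^2/[Ce⁴⁺]^2 = 1.09 × 10^-7.
At 25 °C, E = E° − (0.0592/n) log Q = 1.98 − (0.0592/2)(-6.963) = 1.980 + 0.206 = 2.186 V.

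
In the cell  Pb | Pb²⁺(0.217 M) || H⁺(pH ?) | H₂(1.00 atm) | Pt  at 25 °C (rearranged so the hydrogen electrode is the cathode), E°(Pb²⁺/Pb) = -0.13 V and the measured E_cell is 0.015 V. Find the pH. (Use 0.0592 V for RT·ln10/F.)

pH = 2.27

E°_cell = 0.13 V and n = 2.
log Q = n(E° − E)/0.0592 = 2×(0.13 − 0.015)/0.0592 = 3.885.
With Q = [Pb²⁺]·P(H₂) / [H⁺]^2, solving for [H⁺] gives log[H⁺] = -2.274, so pH = 2.27.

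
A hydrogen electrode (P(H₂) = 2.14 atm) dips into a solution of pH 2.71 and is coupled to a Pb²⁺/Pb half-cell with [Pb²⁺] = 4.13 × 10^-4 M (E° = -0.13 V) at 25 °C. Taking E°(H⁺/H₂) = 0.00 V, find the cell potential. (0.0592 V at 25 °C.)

The hydrogen couple is the cathode, so E°_cell = 0.13 V; n = 2.
[H⁺] = 10^(−2.71) = 0.0019 M, and Q = [Pb²⁺]·P(H₂) / [H⁺]^2 = 232.
E = E° − (0.0592/2) log Q = 0.13 − (0.0592/2)(2.366) = 0.060 V.

0.060 V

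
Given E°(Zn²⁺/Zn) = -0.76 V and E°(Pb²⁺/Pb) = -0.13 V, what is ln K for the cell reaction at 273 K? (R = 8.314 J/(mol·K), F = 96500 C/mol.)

E°_cell = -0.13 − (-0.76) = 0.63 V, with n = 2 electrons transferred.
At equilibrium E = 0, so the Nernst equation gives ln K = nFE°/RT = (2)(96500)(0.63)/((8.314)(273)) = 53.57.

ln K = 53.6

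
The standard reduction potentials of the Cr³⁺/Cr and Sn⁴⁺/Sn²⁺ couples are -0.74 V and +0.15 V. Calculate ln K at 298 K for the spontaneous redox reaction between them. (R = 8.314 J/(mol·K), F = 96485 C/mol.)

E°_cell = +0.15 − (-0.74) = 0.89 V, with n = 6 electrons transferred.
At equilibrium E = 0, so the Nernst equation gives ln K = nFE°/RT = (6)(96485)(0.89)/((8.314)(298)) = 207.96.

ln K = 208.0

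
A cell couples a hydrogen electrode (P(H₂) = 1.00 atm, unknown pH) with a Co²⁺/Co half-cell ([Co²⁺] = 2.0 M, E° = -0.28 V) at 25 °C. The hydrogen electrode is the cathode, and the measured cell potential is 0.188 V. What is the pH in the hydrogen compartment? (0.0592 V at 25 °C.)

E°_cell = 0.28 V and n = 2.
log Q = n(E° − E)/0.0592 = 2×(0.28 − 0.188)/0.0592 = 3.108.
With Q = [Co²⁺]·P(H₂) / [H⁺]^2, solving for [H⁺] gives log[H⁺] = -1.404, so pH = 1.40.

pH = 1.40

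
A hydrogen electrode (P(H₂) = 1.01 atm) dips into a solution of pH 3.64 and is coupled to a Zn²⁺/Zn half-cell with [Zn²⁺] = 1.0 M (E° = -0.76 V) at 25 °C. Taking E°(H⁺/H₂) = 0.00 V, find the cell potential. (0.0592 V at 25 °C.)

0.54 V

The hydrogen couple is the cathode, so E°_cell = 0.76 V; n = 2.
[H⁺] = 10^(−3.64) = 2.3 × 10^-4 M, and Q = [Zn²⁺]·P(H₂) / [H⁺]^2 = 1.92 × 10^7.
E = E° − (0.0592/2) log Q = 0.76 − (0.0592/2)(7.284) = 0.544 V.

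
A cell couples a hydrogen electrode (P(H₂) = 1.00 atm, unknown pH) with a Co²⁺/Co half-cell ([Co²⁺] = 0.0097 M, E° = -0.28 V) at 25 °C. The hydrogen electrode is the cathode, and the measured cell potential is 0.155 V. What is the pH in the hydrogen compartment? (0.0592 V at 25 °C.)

pH = 3.12

E°_cell = 0.28 V and n = 2.
log Q = n(E° − E)/0.0592 = 2×(0.28 − 0.155)/0.0592 = 4.223.
With Q = [Co²⁺]·P(H₂) / [H⁺]^2, solving for [H⁺] gives log[H⁺] = -3.118, so pH = 3.12.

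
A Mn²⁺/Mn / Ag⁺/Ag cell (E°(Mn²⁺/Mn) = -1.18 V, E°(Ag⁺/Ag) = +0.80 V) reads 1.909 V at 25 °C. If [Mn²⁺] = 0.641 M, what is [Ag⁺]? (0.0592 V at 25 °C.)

From the Nernst equation, log Q = n(E° − E)/0.0592 = 2(1.98 − 1.909)/0.0592 = 2.399, so Q = 250.
With Q = [Mn²⁺]/[Ag⁺]^2 and the known concentrations, [Ag⁺]^2 in the denominator gives [Ag⁺] = 0.051 M.

0.051 M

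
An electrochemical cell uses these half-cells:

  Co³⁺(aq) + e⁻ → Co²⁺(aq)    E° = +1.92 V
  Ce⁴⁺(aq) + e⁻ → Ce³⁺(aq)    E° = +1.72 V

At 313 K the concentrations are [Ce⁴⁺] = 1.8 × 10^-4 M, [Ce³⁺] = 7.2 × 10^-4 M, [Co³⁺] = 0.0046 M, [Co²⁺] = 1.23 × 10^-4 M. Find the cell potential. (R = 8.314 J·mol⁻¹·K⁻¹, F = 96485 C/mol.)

0.335 V

The Co³⁺/Co²⁺ couple has the higher reduction potential and acts as the cathode, so E°_cell = +1.92 − (+1.72) = 0.20 V.
Balancing electrons gives n = 1; the reaction quotient is Q = [Ce⁴⁺]·[Co²⁺]/([Ce³⁺]·[Co³⁺]) = 0.00668.
E = E° − (RT/nF) ln Q = 0.20 − (8.314×313)/(1×96485) × (-5.008) = 0.200 + 0.135 = 0.335 V.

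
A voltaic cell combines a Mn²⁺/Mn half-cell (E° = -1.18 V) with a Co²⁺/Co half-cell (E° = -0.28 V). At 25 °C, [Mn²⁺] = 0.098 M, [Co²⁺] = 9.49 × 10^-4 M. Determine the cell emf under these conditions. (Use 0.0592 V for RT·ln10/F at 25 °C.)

The Co²⁺/Co couple has the higher reduction potential and acts as the cathode, so E°_cell = -0.28 − (-1.18) = 0.90 V.
Balancing electrons gives n = 2; the reaction quotient is Q = [Mn²⁺]/[Co²⁺] = 103.
At 25 °C, E = E° − (0.0592/n) log Q = 0.90 − (0.0592/2)(2.014) = 0.900 − 0.060 = 0.840 V.

0.840 V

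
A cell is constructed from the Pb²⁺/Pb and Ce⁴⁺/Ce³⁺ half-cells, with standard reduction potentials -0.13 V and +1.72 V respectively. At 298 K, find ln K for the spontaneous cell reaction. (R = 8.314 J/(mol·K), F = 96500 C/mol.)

ln K = 144.1

E°_cell = +1.72 − (-0.13) = 1.85 V, with n = 2 electrons transferred.
At equilibrium E = 0, so the Nernst equation gives ln K = nFE°/RT = (2)(96500)(1.85)/((8.314)(298)) = 144.11.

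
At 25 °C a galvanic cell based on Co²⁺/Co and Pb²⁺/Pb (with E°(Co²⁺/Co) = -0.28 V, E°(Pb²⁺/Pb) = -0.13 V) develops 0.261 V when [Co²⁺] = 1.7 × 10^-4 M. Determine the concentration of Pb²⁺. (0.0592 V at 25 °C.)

From the Nernst equation, log Q = n(E° − E)/0.0592 = 2(0.15 − 0.261)/0.0592 = -3.750, so Q = 1.78 × 10^-4.
With Q = [Co²⁺]/[Pb²⁺] and the known concentrations, [Pb²⁺] in the denominator gives [Pb²⁺] = 0.96 M.

0.96 M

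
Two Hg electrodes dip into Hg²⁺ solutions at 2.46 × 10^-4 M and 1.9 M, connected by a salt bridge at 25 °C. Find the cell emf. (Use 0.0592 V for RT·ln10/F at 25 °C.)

0.12 V

Both half-cells are Hg²⁺/Hg, so E°_cell = 0. The concentrated side is the cathode; the cell reaction moves Hg²⁺ from high to low concentration with n = 2.
Q = [Hg²⁺]_dilute/[Hg²⁺]_conc = 2.46 × 10^-4/1.9 = 1.29 × 10^-4.
E = 0 − (0.0592/2) log Q = −(0.0592/2)(-3.888) = 0.1151 V.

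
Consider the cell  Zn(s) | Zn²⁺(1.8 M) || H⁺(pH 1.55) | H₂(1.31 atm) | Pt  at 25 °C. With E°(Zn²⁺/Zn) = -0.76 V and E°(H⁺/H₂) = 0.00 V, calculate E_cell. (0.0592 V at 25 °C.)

0.66 V

The hydrogen couple is the cathode, so E°_cell = 0.76 V; n = 2.
[H⁺] = 10^(−1.55) = 0.028 M, and Q = [Zn²⁺]·P(H₂) / [H⁺]^2 = 2970.
E = E° − (0.0592/2) log Q = 0.76 − (0.0592/2)(3.473) = 0.657 V.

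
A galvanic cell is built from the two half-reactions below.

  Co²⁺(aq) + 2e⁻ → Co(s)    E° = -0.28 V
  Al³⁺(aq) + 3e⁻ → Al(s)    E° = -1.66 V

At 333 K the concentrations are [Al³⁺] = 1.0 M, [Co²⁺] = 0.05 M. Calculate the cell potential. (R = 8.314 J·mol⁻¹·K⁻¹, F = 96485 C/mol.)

1.34 V

The Co²⁺/Co couple has the higher reduction potential and acts as the cathode, so E°_cell = -0.28 − (-1.66) = 1.38 V.
Balancing electrons gives n = 6; the reaction quotient is Q = [Al³⁺]^2/[Co²⁺]^3 = 8000.
E = E° − (RT/nF) ln Q = 1.38 − (8.314×333)/(6×96485) × (8.987) = 1.380 − 0.043 = 1.337 V.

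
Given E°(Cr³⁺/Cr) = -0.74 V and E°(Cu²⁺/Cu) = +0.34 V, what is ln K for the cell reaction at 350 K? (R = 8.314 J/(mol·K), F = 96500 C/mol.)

ln K = 214.9

E°_cell = +0.34 − (-0.74) = 1.08 V, with n = 6 electrons transferred.
At equilibrium E = 0, so the Nernst equation gives ln K = nFE°/RT = (6)(96500)(1.08)/((8.314)(350)) = 214.89.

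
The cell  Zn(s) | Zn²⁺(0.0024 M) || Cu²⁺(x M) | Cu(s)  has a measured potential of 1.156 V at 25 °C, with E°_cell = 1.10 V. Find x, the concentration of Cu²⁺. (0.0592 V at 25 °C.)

From the Nernst equation, log Q = n(E° − E)/0.0592 = 2(1.10 − 1.156)/0.0592 = -1.892, so Q = 0.0128.
With Q = [Zn²⁺]/[Cu²⁺] and the known concentrations, [Cu²⁺] in the denominator gives [Cu²⁺] = 0.19 M.

0.19 M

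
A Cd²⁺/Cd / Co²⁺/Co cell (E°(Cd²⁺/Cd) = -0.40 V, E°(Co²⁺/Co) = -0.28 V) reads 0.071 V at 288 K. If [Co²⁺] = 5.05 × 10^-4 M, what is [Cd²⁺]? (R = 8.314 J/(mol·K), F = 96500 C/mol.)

From the Nernst equation, ln Q = nF(E° − E)/RT = 2×96500×(0.12 − 0.071)/(8.314×288) = 3.950, so Q = 51.9.
With Q = [Cd²⁺]/[Co²⁺] and the known concentrations, [Cd²⁺] in the numerator gives [Cd²⁺] = 0.026 M.

0.026 M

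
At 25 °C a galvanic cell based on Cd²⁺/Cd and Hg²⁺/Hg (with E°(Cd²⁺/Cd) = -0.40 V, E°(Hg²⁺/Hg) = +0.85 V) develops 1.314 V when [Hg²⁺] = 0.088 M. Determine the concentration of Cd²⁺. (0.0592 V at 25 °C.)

6.1 × 10^-4 M

From the Nernst equation, log Q = n(E° − E)/0.0592 = 2(1.25 − 1.314)/0.0592 = -2.162, so Q = 0.00688.
With Q = [Cd²⁺]/[Hg²⁺] and the known concentrations, [Cd²⁺] in the numerator gives [Cd²⁺] = 6.1 × 10^-4 M.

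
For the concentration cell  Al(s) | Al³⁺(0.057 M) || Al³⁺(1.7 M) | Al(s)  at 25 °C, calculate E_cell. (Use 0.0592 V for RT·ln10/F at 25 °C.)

0.029 V

Both half-cells are Al³⁺/Al, so E°_cell = 0. The concentrated side is the cathode; the cell reaction moves Al³⁺ from high to low concentration with n = 3.
Q = [Al³⁺]_dilute/[Al³⁺]_conc = 0.057/1.7 = 0.0335.
E = 0 − (0.0592/3) log Q = −(0.0592/3)(-1.475) = 0.0291 V.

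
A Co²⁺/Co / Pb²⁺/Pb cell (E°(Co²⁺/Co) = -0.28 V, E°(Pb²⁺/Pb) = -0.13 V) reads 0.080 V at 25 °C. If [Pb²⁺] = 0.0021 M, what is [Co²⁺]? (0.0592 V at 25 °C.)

0.49 M

From the Nernst equation, log Q = n(E° − E)/0.0592 = 2(0.15 − 0.080)/0.0592 = 2.365, so Q = 232.
With Q = [Co²⁺]/[Pb²⁺] and the known concentrations, [Co²⁺] in the numerator gives [Co²⁺] = 0.49 M.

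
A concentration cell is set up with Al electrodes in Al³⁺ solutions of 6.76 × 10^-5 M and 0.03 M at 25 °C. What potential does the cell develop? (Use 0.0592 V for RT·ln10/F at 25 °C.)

0.052 V

Both half-cells are Al³⁺/Al, so E°_cell = 0. The concentrated side is the cathode; the cell reaction moves Al³⁺ from high to low concentration with n = 3.
Q = [Al³⁺]_dilute/[Al³⁺]_conc = 6.76 × 10^-5/0.03 = 0.00225.
E = 0 − (0.0592/3) log Q = −(0.0592/3)(-2.647) = 0.0522 V.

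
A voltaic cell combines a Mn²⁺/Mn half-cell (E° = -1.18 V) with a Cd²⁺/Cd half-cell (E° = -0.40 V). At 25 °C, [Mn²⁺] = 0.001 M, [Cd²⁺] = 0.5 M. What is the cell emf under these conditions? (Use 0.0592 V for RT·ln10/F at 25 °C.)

The Cd²⁺/Cd couple has the higher reduction potential and acts as the cathode, so E°_cell = -0.40 − (-1.18) = 0.78 V.
Balancing electrons gives n = 2; the reaction quotient is Q = [Mn²⁺]/[Cd²⁺] = 0.00200.
At 25 °C, E = E° − (0.0592/n) log Q = 0.78 − (0.0592/2)(-2.699) = 0.780 + 0.080 = 0.860 V.

0.860 V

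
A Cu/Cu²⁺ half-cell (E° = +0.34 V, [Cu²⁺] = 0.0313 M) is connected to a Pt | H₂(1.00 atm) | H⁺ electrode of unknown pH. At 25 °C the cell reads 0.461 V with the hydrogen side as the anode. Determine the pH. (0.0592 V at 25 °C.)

pH = 2.80

E°_cell = 0.34 V and n = 2.
log Q = n(E° − E)/0.0592 = 2×(0.34 − 0.461)/0.0592 = -4.088.
With Q = [H⁺]^2 / ([Cu²⁺]·P(H₂)), solving for [H⁺] gives log[H⁺] = -2.796, so pH = 2.80.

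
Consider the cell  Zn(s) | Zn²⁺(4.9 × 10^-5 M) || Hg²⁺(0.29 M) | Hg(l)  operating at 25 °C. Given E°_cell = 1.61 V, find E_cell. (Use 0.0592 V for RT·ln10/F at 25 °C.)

Balancing electrons gives n = 2; the reaction quotient is Q = [Zn²⁺]/[Hg²⁺] = 1.69 × 10^-4.
At 25 °C, E = E° − (0.0592/n) log Q = 1.61 − (0.0592/2)(-3.772) = 1.610 + 0.112 = 1.722 V.

1.72 V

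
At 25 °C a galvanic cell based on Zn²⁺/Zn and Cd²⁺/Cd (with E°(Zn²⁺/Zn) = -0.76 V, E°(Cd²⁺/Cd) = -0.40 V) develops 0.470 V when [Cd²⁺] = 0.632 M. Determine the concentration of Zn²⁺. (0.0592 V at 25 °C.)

1.2 × 10^-4 M

From the Nernst equation, log Q = n(E° − E)/0.0592 = 2(0.36 − 0.470)/0.0592 = -3.716, so Q = 1.92 × 10^-4.
With Q = [Zn²⁺]/[Cd²⁺] and the known concentrations, [Zn²⁺] in the numerator gives [Zn²⁺] = 1.2 × 10^-4 M.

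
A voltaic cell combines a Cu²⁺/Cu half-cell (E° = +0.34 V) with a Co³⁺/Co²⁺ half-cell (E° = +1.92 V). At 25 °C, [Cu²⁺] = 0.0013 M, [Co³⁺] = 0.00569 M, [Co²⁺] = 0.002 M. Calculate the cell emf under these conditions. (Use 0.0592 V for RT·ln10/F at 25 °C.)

1.69 V

The Co³⁺/Co²⁺ couple has the higher reduction potential and acts as the cathode, so E°_cell = +1.92 − (+0.34) = 1.58 V.
Balancing electrons gives n = 2; the reaction quotient is Q = [Cu²⁺]·[Co²⁺]^2/[Co³⁺]^2 = 1.61 × 10^-4.
At 25 °C, E = E° − (0.0592/n) log Q = 1.58 − (0.0592/2)(-3.794) = 1.580 + 0.112 = 1.692 V.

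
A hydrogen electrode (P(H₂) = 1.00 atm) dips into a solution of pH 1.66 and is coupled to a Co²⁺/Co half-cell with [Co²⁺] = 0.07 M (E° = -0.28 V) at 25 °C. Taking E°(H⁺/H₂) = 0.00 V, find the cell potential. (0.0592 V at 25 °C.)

The hydrogen couple is the cathode, so E°_cell = 0.28 V; n = 2.
[H⁺] = 10^(−1.66) = 0.022 M, and Q = [Co²⁺]·P(H₂) / [H⁺]^2 = 146.
E = E° − (0.0592/2) log Q = 0.28 − (0.0592/2)(2.165) = 0.216 V.

0.22 V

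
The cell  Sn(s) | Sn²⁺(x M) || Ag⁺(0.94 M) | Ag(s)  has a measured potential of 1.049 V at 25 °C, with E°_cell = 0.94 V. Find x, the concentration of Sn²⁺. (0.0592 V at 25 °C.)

From the Nernst equation, log Q = n(E° − E)/0.0592 = 2(0.94 − 1.049)/0.0592 = -3.682, so Q = 2.08 × 10^-4.
With Q = [Sn²⁺]/[Ag⁺]^2 and the known concentrations, [Sn²⁺] in the numerator gives [Sn²⁺] = 1.8 × 10^-4 M.

1.8 × 10^-4 M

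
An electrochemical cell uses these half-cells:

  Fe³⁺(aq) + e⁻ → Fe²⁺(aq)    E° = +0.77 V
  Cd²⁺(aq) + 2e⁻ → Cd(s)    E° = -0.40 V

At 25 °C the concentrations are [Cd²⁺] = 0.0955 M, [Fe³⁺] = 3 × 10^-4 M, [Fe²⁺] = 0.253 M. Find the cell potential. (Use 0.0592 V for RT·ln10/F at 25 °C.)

The Fe³⁺/Fe²⁺ couple has the higher reduction potential and acts as the cathode, so E°_cell = +0.77 − (-0.40) = 1.17 V.
Balancing electrons gives n = 2; the reaction quotient is Q = [Cd²⁺]·[Fe²⁺]^2/[Fe³⁺]^2 = 6.79 × 10^4.
At 25 °C, E = E° − (0.0592/n) log Q = 1.17 − (0.0592/2)(4.832) = 1.170 − 0.143 = 1.027 V.

1.03 V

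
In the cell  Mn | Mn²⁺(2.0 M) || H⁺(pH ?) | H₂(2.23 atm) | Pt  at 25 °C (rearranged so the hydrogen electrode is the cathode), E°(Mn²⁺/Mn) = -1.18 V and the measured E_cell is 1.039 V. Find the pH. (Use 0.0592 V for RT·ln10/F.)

pH = 2.06

E°_cell = 1.18 V and n = 2.
log Q = n(E° − E)/0.0592 = 2×(1.18 − 1.039)/0.0592 = 4.764.
With Q = [Mn²⁺]·P(H₂) / [H⁺]^2, solving for [H⁺] gives log[H⁺] = -2.057, so pH = 2.06.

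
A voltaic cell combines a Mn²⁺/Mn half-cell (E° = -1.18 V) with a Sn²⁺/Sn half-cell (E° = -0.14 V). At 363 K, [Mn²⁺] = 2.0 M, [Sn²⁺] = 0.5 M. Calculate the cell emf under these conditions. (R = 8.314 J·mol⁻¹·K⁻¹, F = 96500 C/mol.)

The Sn²⁺/Sn couple has the higher reduction potential and acts as the cathode, so E°_cell = -0.14 − (-1.18) = 1.04 V.
Balancing electrons gives n = 2; the reaction quotient is Q = [Mn²⁺]/[Sn²⁺] = 4.00.
E = E° − (RT/nF) ln Q = 1.04 − (8.314×363)/(2×96500) × (1.386) = 1.040 − 0.022 = 1.018 V.

1.02 V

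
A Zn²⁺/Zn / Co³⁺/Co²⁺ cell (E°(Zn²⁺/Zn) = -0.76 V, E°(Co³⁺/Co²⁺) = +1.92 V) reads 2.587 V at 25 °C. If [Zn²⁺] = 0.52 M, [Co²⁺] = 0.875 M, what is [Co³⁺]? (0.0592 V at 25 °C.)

0.017 M

From the Nernst equation, log Q = n(E° − E)/0.0592 = 2(2.68 − 2.587)/0.0592 = 3.142, so Q = 1390.
With Q = [Zn²⁺]·[Co²⁺]^2/[Co³⁺]^2 and the known concentrations, [Co³⁺]^2 in the denominator gives [Co³⁺] = 0.017 M.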